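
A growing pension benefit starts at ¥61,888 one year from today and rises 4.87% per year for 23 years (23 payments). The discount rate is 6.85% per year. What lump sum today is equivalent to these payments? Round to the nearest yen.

Periodic rate r = 0.0685 per year.
Growing ordinary annuity: PV = PMT₁ × [1 − ((1+g)/(1+r))^n] / (r − g) = 61,888 × [1 − ((1+0.0487)/(1+r))^23] / (r − 0.0487) = ¥1,092,802.

¥1,092,802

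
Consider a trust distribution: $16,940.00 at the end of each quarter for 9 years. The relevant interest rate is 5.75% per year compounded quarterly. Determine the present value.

$473,484.95

This is an ordinary annuity: 36 payments of $16,940.00 at the end of each quarter.
Periodic rate r = 0.0575/4 per quarter; n is counted in quarters.
PV = PMT × [(1 − (1+r)^−n)/r] = 16,940 × [1 − (1+r)^−36] / r = $473,484.95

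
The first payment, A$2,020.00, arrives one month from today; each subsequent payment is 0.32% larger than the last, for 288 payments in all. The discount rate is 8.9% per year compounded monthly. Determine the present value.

A$335,912.05

Periodic rate r = 0.089/12 per month; n is counted in months.
Growing ordinary annuity: PV = PMT₁ × [1 − ((1+g)/(1+r))^n] / (r − g) = 2,020 × [1 − ((1+0.0032)/(1+r))^288] / (r − 0.0032) = A$335,912.05.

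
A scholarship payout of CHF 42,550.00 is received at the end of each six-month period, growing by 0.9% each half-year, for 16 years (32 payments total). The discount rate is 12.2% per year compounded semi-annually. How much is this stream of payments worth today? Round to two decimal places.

CHF 654,391.00

Periodic rate r = 0.122/2 per half-year; n is counted in half-years.
Growing ordinary annuity: PV = PMT₁ × [1 − ((1+g)/(1+r))^n] / (r − g) = 42,550 × [1 − ((1+0.009)/(1+r))^32] / (r − 0.009) = CHF 654,391.00.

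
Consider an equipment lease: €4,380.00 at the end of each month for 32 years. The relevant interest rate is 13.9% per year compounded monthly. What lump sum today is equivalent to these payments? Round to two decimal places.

This is an ordinary annuity: 384 payments of €4,380.00 at the end of each month.
Periodic rate r = 0.139/12 per month; n is counted in months.
PV = PMT × [(1 − (1+r)^−n)/r] = 4,380 × [1 − (1+r)^−384] / r = €373,590.07

€373,590.07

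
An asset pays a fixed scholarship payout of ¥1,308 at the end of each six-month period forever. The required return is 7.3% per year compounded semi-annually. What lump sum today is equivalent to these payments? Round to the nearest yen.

Periodic rate r = 0.073/2 per half-year.
Level perpetuity: PV = PMT / r = 1,308 / (0.073/2) = ¥35,836.

¥35,836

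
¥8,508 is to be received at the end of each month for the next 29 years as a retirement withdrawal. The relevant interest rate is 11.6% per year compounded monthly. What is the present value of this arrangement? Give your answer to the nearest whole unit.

This is an ordinary annuity: 348 payments of ¥8,508 at the end of each month.
Periodic rate r = 0.116/12 per month; n is counted in months.
PV = PMT × [(1 − (1+r)^−n)/r] = 8,508 × [1 − (1+r)^−348] / r = ¥849,192

¥849,192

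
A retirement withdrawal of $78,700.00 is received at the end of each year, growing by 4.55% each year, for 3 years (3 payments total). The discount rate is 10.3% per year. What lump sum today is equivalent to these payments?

$203,087.81

Periodic rate r = 0.103 per year.
Growing ordinary annuity: PV = PMT₁ × [1 − ((1+g)/(1+r))^n] / (r − g) = 78,700 × [1 − ((1+0.0455)/(1+r))^3] / (r − 0.0455) = $203,087.81.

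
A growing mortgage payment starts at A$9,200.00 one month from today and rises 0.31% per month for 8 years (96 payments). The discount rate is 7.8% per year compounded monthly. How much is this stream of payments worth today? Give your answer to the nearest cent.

A$750,497.60

Periodic rate r = 0.078/12 per month; n is counted in months.
Growing ordinary annuity: PV = PMT₁ × [1 − ((1+g)/(1+r))^n] / (r − g) = 9,200 × [1 − ((1+0.0031)/(1+r))^96] / (r − 0.0031) = A$750,497.60.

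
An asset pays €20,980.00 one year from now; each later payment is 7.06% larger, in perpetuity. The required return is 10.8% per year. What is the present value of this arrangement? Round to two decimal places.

Periodic rate r = 0.108 per year.
Growing perpetuity (Gordon): PV = PMT₁ / (r − g) = 20,980 / (r − 0.0706) = €560,962.57.

€560,962.57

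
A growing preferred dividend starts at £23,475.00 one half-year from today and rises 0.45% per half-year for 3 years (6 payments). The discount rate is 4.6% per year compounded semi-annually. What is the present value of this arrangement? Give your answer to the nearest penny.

Periodic rate r = 0.046/2 per half-year; n is counted in half-years.
Growing ordinary annuity: PV = PMT₁ × [1 − ((1+g)/(1+r))^n] / (r − g) = 23,475 × [1 − ((1+0.0045)/(1+r))^6] / (r − 0.0045) = £131,606.67.

£131,606.67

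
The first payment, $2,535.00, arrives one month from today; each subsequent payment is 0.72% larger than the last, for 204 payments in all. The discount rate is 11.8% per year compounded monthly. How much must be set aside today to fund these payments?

Periodic rate r = 0.118/12 per month; n is counted in months.
Growing ordinary annuity: PV = PMT₁ × [1 − ((1+g)/(1+r))^n] / (r − g) = 2,535 × [1 − ((1+0.0072)/(1+r))^204] / (r − 0.0072) = $397,540.17.

$397,540.17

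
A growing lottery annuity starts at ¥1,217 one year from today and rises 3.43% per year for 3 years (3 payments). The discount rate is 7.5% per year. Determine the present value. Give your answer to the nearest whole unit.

¥3,269

Periodic rate r = 0.075 per year.
Growing ordinary annuity: PV = PMT₁ × [1 − ((1+g)/(1+r))^n] / (r − g) = 1,217 × [1 − ((1+0.0343)/(1+r))^3] / (r − 0.0343) = ¥3,269.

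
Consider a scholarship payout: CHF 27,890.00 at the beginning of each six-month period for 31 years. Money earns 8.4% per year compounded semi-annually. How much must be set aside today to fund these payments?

CHF 637,953.21

This is an annuity due: 62 payments of CHF 27,890.00 at the beginning of each six-month period.
Periodic rate r = 0.084/2 per half-year; n is counted in half-years.
PV = PMT × [(1 − (1+r)^−n)/r] × (1+r) = 27,890 × [1 − (1+r)^−62] / r × (1+r) = CHF 637,953.21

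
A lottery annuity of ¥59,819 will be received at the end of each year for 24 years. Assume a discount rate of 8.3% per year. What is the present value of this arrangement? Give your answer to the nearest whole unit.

¥614,375

This is an ordinary annuity: 24 payments of ¥59,819 at the end of each year.
Periodic rate r = 0.083 per year.
PV = PMT × [(1 − (1+r)^−n)/r] = 59,819 × [1 − (1+r)^−24] / r = ¥614,375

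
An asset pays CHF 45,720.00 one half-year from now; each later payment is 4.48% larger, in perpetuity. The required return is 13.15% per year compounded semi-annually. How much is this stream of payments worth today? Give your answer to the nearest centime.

Periodic rate r = 0.1315/2 per half-year.
Growing perpetuity (Gordon): PV = PMT₁ / (r − g) = 45,720 / (r − 0.0448) = CHF 2,182,338.90.

CHF 2,182,338.90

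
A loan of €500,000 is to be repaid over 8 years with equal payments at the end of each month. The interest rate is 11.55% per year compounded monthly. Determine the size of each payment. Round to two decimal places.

€8,003.30

Level ordinary annuity; solve PV = PMT × [(1 − (1+r)^−n)/r] for PMT.
Periodic rate r = 0.1155/12 per month; n is counted in months.
With n = 96: PMT = 500,000 / ([(1 − (1+r)^−n)/r]) = €8,003.30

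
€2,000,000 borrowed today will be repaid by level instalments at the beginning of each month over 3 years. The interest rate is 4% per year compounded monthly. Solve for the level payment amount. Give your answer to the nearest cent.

€58,851.80

Level annuity due; solve PV = PMT × [(1 − (1+r)^−n)/r] × (1+r) for PMT.
Periodic rate r = 0.04/12 per month; n is counted in months.
With n = 36: PMT = 2,000,000 / ([(1 − (1+r)^−n)/r] × (1+r)) = €58,851.80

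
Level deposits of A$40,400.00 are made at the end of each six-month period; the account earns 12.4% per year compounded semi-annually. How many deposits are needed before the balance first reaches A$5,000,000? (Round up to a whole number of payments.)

36 payments

Periodic rate r = 0.124/2 per half-year; n is counted in half-years.
Ordinary annuity FV: 5,000,000 = 40,400 × [((1+r)^n − 1)/r].
(1+r)^n = 1 + 5,000,000 × r / 40,400, so n = ln(1 + 5,000,000·r/40,400) / ln(1+r) = 35.91.
Round up to a whole number of payments: n = 36.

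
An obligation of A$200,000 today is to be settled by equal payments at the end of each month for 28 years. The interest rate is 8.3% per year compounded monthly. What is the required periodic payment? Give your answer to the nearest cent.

Level ordinary annuity; solve PV = PMT × [(1 − (1+r)^−n)/r] for PMT.
Periodic rate r = 0.083/12 per month; n is counted in months.
With n = 336: PMT = 200,000 / ([(1 − (1+r)^−n)/r]) = A$1,534.76

A$1,534.76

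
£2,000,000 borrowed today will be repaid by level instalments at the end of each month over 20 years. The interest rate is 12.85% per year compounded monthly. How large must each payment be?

£23,218.12

Level ordinary annuity; solve PV = PMT × [(1 − (1+r)^−n)/r] for PMT.
Periodic rate r = 0.1285/12 per month; n is counted in months.
With n = 240: PMT = 2,000,000 / ([(1 − (1+r)^−n)/r]) = £23,218.12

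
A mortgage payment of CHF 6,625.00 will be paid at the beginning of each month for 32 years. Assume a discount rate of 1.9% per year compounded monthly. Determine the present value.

This is an annuity due: 384 payments of CHF 6,625.00 at the beginning of each month.
Periodic rate r = 0.019/12 per month; n is counted in months.
PV = PMT × [(1 − (1+r)^−n)/r] × (1+r) = 6,625 × [1 − (1+r)^−384] / r × (1+r) = CHF 1,908,085.31

CHF 1,908,085.31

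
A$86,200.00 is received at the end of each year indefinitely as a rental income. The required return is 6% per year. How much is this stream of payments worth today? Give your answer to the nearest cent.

A$1,436,666.67

Periodic rate r = 0.06 per year.
Level perpetuity: PV = PMT / r = 86,200 / (0.06) = A$1,436,666.67.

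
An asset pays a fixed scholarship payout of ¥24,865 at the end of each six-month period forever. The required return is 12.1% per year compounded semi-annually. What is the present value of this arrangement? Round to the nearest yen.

Periodic rate r = 0.121/2 per half-year.
Level perpetuity: PV = PMT / r = 24,865 / (0.121/2) = ¥410,992.

¥410,992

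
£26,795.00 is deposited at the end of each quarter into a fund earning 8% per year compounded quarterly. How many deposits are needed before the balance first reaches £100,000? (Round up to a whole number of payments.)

Periodic rate r = 0.08/4 per quarter; n is counted in quarters.
Ordinary annuity FV: 100,000 = 26,795 × [((1+r)^n − 1)/r].
(1+r)^n = 1 + 100,000 × r / 26,795, so n = ln(1 + 100,000·r/26,795) / ln(1+r) = 3.64.
Round up to a whole number of payments: n = 4.

4 payments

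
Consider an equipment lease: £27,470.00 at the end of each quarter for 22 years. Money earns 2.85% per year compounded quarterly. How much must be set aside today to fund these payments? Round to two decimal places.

£1,791,310.50

This is an ordinary annuity: 88 payments of £27,470.00 at the end of each quarter.
Periodic rate r = 0.0285/4 per quarter; n is counted in quarters.
PV = PMT × [(1 − (1+r)^−n)/r] = 27,470 × [1 − (1+r)^−88] / r = £1,791,310.50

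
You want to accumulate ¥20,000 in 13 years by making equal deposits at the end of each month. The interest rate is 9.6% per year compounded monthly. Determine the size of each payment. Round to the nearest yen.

¥65

Level ordinary annuity; solve FV = PMT × [((1+r)^n − 1)/r] for PMT.
Periodic rate r = 0.096/12 per month; n is counted in months.
With n = 156: PMT = 20,000 / ([((1+r)^n − 1)/r]) = ¥65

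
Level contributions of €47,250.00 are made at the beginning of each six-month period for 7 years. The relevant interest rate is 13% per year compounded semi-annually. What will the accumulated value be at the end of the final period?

€1,095,357.50

This is an annuity due: 14 deposits of €47,250.00 at the beginning of each six-month period.
Periodic rate r = 0.13/2 per half-year; n is counted in half-years.
FV = PMT × [((1+r)^n − 1)/r] × (1+r) = 47,250 × [(1+r)^14 − 1] / r × (1+r) = €1,095,357.50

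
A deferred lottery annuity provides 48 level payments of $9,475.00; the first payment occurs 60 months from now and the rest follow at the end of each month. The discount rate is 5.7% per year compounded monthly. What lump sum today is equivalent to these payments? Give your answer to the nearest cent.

Ordinary annuity of 48 payments, first payment at period 60.
Periodic rate r = 0.057/12 per month; n is counted in months.
The ordinary-annuity PV formula values the stream one period before the first payment (period 59); discount that back 59 periods:
PV₀ = 9,475 × [1 − (1+r)^−48] / r × (1+r)^−59 = $306,839.76

$306,839.76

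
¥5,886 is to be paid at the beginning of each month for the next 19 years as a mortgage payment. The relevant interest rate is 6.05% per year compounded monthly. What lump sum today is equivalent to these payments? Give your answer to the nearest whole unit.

¥800,568

This is an annuity due: 228 payments of ¥5,886 at the beginning of each month.
Periodic rate r = 0.0605/12 per month; n is counted in months.
PV = PMT × [(1 − (1+r)^−n)/r] × (1+r) = 5,886 × [1 − (1+r)^−228] / r × (1+r) = ¥800,568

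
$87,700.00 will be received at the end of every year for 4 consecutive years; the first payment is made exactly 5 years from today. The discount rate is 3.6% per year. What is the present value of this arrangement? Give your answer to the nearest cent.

Ordinary annuity of 4 payments, first payment at period 5.
Periodic rate r = 0.036 per year.
The ordinary-annuity PV formula values the stream one period before the first payment (period 4); discount that back 4 periods:
PV₀ = 87,700 × [1 − (1+r)^−4] / r × (1+r)^−4 = $278,972.01

$278,972.01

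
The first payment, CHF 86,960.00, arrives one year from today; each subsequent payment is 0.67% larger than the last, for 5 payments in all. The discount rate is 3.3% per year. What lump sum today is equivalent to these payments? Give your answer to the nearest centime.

Periodic rate r = 0.033 per year.
Growing ordinary annuity: PV = PMT₁ × [1 − ((1+g)/(1+r))^n] / (r − g) = 86,960 × [1 − ((1+0.0067)/(1+r))^5] / (r − 0.0067) = CHF 400,016.14.

CHF 400,016.14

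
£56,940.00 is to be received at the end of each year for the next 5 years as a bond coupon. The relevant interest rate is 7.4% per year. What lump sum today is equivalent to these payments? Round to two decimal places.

This is an ordinary annuity: 5 payments of £56,940.00 at the end of each year.
Periodic rate r = 0.074 per year.
PV = PMT × [(1 − (1+r)^−n)/r] = 56,940 × [1 − (1+r)^−5] / r = £230,985.96

£230,985.96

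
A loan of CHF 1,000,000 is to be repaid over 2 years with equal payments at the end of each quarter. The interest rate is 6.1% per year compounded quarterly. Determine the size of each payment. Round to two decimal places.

Level ordinary annuity; solve PV = PMT × [(1 − (1+r)^−n)/r] for PMT.
Periodic rate r = 0.061/4 per quarter; n is counted in quarters.
With n = 8: PMT = 1,000,000 / ([(1 − (1+r)^−n)/r]) = CHF 133,729.55

CHF 133,729.55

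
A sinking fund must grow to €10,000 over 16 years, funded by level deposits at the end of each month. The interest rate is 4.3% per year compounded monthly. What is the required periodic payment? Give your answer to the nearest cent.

€36.29

Level ordinary annuity; solve FV = PMT × [((1+r)^n − 1)/r] for PMT.
Periodic rate r = 0.043/12 per month; n is counted in months.
With n = 192: PMT = 10,000 / ([((1+r)^n − 1)/r]) = €36.29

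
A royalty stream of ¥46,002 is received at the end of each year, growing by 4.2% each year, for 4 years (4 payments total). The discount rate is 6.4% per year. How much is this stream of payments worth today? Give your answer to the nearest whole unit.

Periodic rate r = 0.064 per year.
Growing ordinary annuity: PV = PMT₁ × [1 − ((1+g)/(1+r))^n] / (r − g) = 46,002 × [1 − ((1+0.042)/(1+r))^4] / (r − 0.042) = ¥167,650.

¥167,650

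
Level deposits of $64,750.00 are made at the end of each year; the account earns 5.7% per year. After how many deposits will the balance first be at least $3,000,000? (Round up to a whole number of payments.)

24 payments

Periodic rate r = 0.057 per year.
Ordinary annuity FV: 3,000,000 = 64,750 × [((1+r)^n − 1)/r].
(1+r)^n = 1 + 3,000,000 × r / 64,750, so n = ln(1 + 3,000,000·r/64,750) / ln(1+r) = 23.31.
Round up to a whole number of payments: n = 24.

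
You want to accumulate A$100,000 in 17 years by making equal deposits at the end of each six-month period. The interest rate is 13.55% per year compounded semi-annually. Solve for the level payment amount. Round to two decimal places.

A$817.36

Level ordinary annuity; solve FV = PMT × [((1+r)^n − 1)/r] for PMT.
Periodic rate r = 0.1355/2 per half-year; n is counted in half-years.
With n = 34: PMT = 100,000 / ([((1+r)^n − 1)/r]) = A$817.36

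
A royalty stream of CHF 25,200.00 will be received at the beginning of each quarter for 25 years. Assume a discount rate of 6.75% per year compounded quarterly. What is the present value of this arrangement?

CHF 1,233,649.83

This is an annuity due: 100 payments of CHF 25,200.00 at the beginning of each quarter.
Periodic rate r = 0.0675/4 per quarter; n is counted in quarters.
PV = PMT × [(1 − (1+r)^−n)/r] × (1+r) = 25,200 × [1 − (1+r)^−100] / r × (1+r) = CHF 1,233,649.83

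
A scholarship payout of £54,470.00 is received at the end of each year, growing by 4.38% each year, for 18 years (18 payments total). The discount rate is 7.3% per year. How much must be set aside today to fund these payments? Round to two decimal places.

Periodic rate r = 0.073 per year.
Growing ordinary annuity: PV = PMT₁ × [1 − ((1+g)/(1+r))^n] / (r − g) = 54,470 × [1 − ((1+0.0438)/(1+r))^18] / (r − 0.0438) = £730,162.83.

£730,162.83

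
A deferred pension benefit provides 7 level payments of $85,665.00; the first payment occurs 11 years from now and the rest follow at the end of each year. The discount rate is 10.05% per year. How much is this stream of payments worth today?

Ordinary annuity of 7 payments, first payment at period 11.
Periodic rate r = 0.1005 per year.
The ordinary-annuity PV formula values the stream one period before the first payment (period 10); discount that back 10 periods:
PV₀ = 85,665 × [1 − (1+r)^−7] / r × (1+r)^−10 = $159,799.82

$159,799.82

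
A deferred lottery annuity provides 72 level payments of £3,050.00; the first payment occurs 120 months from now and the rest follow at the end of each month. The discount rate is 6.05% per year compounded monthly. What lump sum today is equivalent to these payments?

Ordinary annuity of 72 payments, first payment at period 120.
Periodic rate r = 0.0605/12 per month; n is counted in months.
The ordinary-annuity PV formula values the stream one period before the first payment (period 119); discount that back 119 periods:
PV₀ = 3,050 × [1 − (1+r)^−72] / r × (1+r)^−119 = £101,013.48

£101,013.48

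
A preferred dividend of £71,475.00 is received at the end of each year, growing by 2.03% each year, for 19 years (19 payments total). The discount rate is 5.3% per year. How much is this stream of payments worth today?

£985,459.37

Periodic rate r = 0.053 per year.
Growing ordinary annuity: PV = PMT₁ × [1 − ((1+g)/(1+r))^n] / (r − g) = 71,475 × [1 − ((1+0.0203)/(1+r))^19] / (r − 0.0203) = £985,459.37.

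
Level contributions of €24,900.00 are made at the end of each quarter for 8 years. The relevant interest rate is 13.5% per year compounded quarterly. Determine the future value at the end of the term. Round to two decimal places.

This is an ordinary annuity: 32 deposits of €24,900.00 at the end of each quarter.
Periodic rate r = 0.135/4 per quarter; n is counted in quarters.
FV = PMT × [((1+r)^n − 1)/r] = 24,900 × [(1+r)^32 − 1] / r = €1,396,359.21

€1,396,359.21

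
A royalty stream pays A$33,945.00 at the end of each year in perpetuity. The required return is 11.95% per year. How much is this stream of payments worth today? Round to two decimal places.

Periodic rate r = 0.1195 per year.
Level perpetuity: PV = PMT / r = 33,945 / (0.1195) = A$284,058.58.

A$284,058.58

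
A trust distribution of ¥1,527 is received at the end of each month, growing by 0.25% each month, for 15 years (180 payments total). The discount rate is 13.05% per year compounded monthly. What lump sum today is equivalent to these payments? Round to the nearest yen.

Periodic rate r = 0.1305/12 per month; n is counted in months.
Growing ordinary annuity: PV = PMT₁ × [1 − ((1+g)/(1+r))^n] / (r − g) = 1,527 × [1 − ((1+0.0025)/(1+r))^180] / (r − 0.0025) = ¥141,543.

¥141,543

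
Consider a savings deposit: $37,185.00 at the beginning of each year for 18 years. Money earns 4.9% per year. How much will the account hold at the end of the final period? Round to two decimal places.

This is an annuity due: 18 deposits of $37,185.00 at the beginning of each year.
Periodic rate r = 0.049 per year.
FV = PMT × [((1+r)^n − 1)/r] × (1+r) = 37,185 × [(1+r)^18 − 1] / r × (1+r) = $1,087,178.80

$1,087,178.80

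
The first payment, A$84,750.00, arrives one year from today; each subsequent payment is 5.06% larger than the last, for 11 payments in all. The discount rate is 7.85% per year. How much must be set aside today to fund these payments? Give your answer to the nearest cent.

A$760,832.64

Periodic rate r = 0.0785 per year.
Growing ordinary annuity: PV = PMT₁ × [1 − ((1+g)/(1+r))^n] / (r − g) = 84,750 × [1 − ((1+0.0506)/(1+r))^11] / (r − 0.0506) = A$760,832.64.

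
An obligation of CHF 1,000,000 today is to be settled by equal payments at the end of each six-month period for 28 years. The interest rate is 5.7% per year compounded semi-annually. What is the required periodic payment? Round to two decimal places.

CHF 35,952.21

Level ordinary annuity; solve PV = PMT × [(1 − (1+r)^−n)/r] for PMT.
Periodic rate r = 0.057/2 per half-year; n is counted in half-years.
With n = 56: PMT = 1,000,000 / ([(1 − (1+r)^−n)/r]) = CHF 35,952.21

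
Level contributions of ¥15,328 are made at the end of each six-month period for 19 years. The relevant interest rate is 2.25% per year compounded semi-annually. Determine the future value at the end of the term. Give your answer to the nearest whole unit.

¥721,797

This is an ordinary annuity: 38 deposits of ¥15,328 at the end of each six-month period.
Periodic rate r = 0.0225/2 per half-year; n is counted in half-years.
FV = PMT × [((1+r)^n − 1)/r] = 15,328 × [(1+r)^38 − 1] / r = ¥721,797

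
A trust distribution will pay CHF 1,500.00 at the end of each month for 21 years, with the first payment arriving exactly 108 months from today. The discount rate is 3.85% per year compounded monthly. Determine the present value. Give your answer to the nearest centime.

CHF 183,818.79

Ordinary annuity of 252 payments, first payment at period 108.
Periodic rate r = 0.0385/12 per month; n is counted in months.
The ordinary-annuity PV formula values the stream one period before the first payment (period 107); discount that back 107 periods:
PV₀ = 1,500 × [1 − (1+r)^−252] / r × (1+r)^−107 = CHF 183,818.79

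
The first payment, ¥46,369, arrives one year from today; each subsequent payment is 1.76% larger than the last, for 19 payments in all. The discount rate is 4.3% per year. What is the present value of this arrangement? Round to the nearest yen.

Periodic rate r = 0.043 per year.
Growing ordinary annuity: PV = PMT₁ × [1 − ((1+g)/(1+r))^n] / (r − g) = 46,369 × [1 − ((1+0.0176)/(1+r))^19] / (r − 0.0176) = ¥682,786.

¥682,786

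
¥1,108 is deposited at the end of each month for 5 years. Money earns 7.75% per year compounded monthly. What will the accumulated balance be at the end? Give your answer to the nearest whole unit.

This is an ordinary annuity: 60 deposits of ¥1,108 at the end of each month.
Periodic rate r = 0.0775/12 per month; n is counted in months.
FV = PMT × [((1+r)^n − 1)/r] = 1,108 × [(1+r)^60 − 1] / r = ¥80,884

¥80,884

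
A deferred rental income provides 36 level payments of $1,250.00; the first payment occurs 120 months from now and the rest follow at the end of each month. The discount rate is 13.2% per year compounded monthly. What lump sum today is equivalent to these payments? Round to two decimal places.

$10,063.05

Ordinary annuity of 36 payments, first payment at period 120.
Periodic rate r = 0.132/12 per month; n is counted in months.
The ordinary-annuity PV formula values the stream one period before the first payment (period 119); discount that back 119 periods:
PV₀ = 1,250 × [1 − (1+r)^−36] / r × (1+r)^−119 = $10,063.05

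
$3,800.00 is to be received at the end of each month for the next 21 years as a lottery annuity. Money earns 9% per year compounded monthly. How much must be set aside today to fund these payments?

This is an ordinary annuity: 252 payments of $3,800.00 at the end of each month.
Periodic rate r = 0.09/12 per month; n is counted in months.
PV = PMT × [(1 − (1+r)^−n)/r] = 3,800 × [1 − (1+r)^−252] / r = $429,581.91

$429,581.91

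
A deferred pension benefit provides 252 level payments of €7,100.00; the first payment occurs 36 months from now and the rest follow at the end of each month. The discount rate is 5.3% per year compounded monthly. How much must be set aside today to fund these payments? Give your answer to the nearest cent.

Ordinary annuity of 252 payments, first payment at period 36.
Periodic rate r = 0.053/12 per month; n is counted in months.
The ordinary-annuity PV formula values the stream one period before the first payment (period 35); discount that back 35 periods:
PV₀ = 7,100 × [1 − (1+r)^−252] / r × (1+r)^−35 = €923,963.20

€923,963.20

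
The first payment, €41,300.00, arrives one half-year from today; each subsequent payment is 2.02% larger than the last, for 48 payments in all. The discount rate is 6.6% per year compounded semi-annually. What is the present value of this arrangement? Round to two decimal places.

Periodic rate r = 0.066/2 per half-year; n is counted in half-years.
Growing ordinary annuity: PV = PMT₁ × [1 − ((1+g)/(1+r))^n] / (r − g) = 41,300 × [1 − ((1+0.0202)/(1+r))^48] / (r − 0.0202) = €1,453,108.33.

€1,453,108.33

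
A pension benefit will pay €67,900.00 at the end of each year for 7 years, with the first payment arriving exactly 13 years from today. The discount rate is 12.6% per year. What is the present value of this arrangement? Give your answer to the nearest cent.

€73,200.63

Ordinary annuity of 7 payments, first payment at period 13.
Periodic rate r = 0.126 per year.
The ordinary-annuity PV formula values the stream one period before the first payment (period 12); discount that back 12 periods:
PV₀ = 67,900 × [1 − (1+r)^−7] / r × (1+r)^−12 = €73,200.63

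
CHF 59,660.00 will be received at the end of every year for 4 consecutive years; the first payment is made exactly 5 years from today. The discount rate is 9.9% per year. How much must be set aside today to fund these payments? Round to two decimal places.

CHF 129,919.42

Ordinary annuity of 4 payments, first payment at period 5.
Periodic rate r = 0.099 per year.
The ordinary-annuity PV formula values the stream one period before the first payment (period 4); discount that back 4 periods:
PV₀ = 59,660 × [1 − (1+r)^−4] / r × (1+r)^−4 = CHF 129,919.42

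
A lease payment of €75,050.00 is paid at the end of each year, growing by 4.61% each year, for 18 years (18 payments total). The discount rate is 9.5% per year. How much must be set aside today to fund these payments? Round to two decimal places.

€860,383.82

Periodic rate r = 0.095 per year.
Growing ordinary annuity: PV = PMT₁ × [1 − ((1+g)/(1+r))^n] / (r − g) = 75,050 × [1 − ((1+0.0461)/(1+r))^18] / (r − 0.0461) = €860,383.82.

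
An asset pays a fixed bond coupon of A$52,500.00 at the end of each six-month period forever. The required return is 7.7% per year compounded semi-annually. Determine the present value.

Periodic rate r = 0.077/2 per half-year.
Level perpetuity: PV = PMT / r = 52,500 / (0.077/2) = A$1,363,636.36.

A$1,363,636.36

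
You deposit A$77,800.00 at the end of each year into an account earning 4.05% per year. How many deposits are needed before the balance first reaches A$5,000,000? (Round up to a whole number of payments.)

Periodic rate r = 0.0405 per year.
Ordinary annuity FV: 5,000,000 = 77,800 × [((1+r)^n − 1)/r].
(1+r)^n = 1 + 5,000,000 × r / 77,800, so n = ln(1 + 5,000,000·r/77,800) / ln(1+r) = 32.28.
Round up to a whole number of payments: n = 33.

33 payments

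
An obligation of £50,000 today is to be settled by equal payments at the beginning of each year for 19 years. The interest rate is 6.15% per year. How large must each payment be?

Level annuity due; solve PV = PMT × [(1 − (1+r)^−n)/r] × (1+r) for PMT.
Periodic rate r = 0.0615 per year.
With n = 19: PMT = 50,000 / ([(1 − (1+r)^−n)/r] × (1+r)) = £4,271.06

£4,271.06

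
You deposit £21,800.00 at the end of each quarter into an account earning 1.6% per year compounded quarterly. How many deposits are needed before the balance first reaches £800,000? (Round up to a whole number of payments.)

35 payments

Periodic rate r = 0.016/4 per quarter; n is counted in quarters.
Ordinary annuity FV: 800,000 = 21,800 × [((1+r)^n − 1)/r].
(1+r)^n = 1 + 800,000 × r / 21,800, so n = ln(1 + 800,000·r/21,800) / ln(1+r) = 34.31.
Round up to a whole number of payments: n = 35.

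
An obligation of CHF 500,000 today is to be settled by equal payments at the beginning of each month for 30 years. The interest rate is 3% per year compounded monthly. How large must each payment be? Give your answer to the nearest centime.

Level annuity due; solve PV = PMT × [(1 − (1+r)^−n)/r] × (1+r) for PMT.
Periodic rate r = 0.03/12 per month; n is counted in months.
With n = 360: PMT = 500,000 / ([(1 − (1+r)^−n)/r] × (1+r)) = CHF 2,102.76

CHF 2,102.76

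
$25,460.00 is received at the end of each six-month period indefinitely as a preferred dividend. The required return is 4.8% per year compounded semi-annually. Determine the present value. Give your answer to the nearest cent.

Periodic rate r = 0.048/2 per half-year.
Level perpetuity: PV = PMT / r = 25,460 / (0.048/2) = $1,060,833.33.

$1,060,833.33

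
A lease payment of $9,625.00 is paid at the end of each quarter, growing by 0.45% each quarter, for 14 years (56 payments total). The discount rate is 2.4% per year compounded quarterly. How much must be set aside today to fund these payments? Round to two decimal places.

$514,394.12

Periodic rate r = 0.024/4 per quarter; n is counted in quarters.
Growing ordinary annuity: PV = PMT₁ × [1 − ((1+g)/(1+r))^n] / (r − g) = 9,625 × [1 − ((1+0.0045)/(1+r))^56] / (r − 0.0045) = $514,394.12.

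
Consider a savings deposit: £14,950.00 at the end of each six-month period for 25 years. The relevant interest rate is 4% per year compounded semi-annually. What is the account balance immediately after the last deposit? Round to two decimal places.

This is an ordinary annuity: 50 deposits of £14,950.00 at the end of each six-month period.
Periodic rate r = 0.04/2 per half-year; n is counted in half-years.
FV = PMT × [((1+r)^n − 1)/r] = 14,950 × [(1+r)^50 − 1] / r = £1,264,462.05

£1,264,462.05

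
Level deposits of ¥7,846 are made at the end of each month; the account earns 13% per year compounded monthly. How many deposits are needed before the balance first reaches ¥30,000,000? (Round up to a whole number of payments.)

348 payments

Periodic rate r = 0.13/12 per month; n is counted in months.
Ordinary annuity FV: 30,000,000 = 7,846 × [((1+r)^n − 1)/r].
(1+r)^n = 1 + 30,000,000 × r / 7,846, so n = ln(1 + 30,000,000·r/7,846) / ln(1+r) = 347.81.
Round up to a whole number of payments: n = 348.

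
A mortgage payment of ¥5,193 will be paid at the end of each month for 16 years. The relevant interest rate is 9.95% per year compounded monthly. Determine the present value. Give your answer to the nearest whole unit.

This is an ordinary annuity: 192 payments of ¥5,193 at the end of each month.
Periodic rate r = 0.0995/12 per month; n is counted in months.
PV = PMT × [(1 − (1+r)^−n)/r] = 5,193 × [1 − (1+r)^−192] / r = ¥497,990

¥497,990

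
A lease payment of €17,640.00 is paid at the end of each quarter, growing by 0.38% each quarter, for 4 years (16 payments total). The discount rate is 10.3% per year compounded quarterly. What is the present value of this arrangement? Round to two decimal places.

€235,112.92

Periodic rate r = 0.103/4 per quarter; n is counted in quarters.
Growing ordinary annuity: PV = PMT₁ × [1 − ((1+g)/(1+r))^n] / (r − g) = 17,640 × [1 − ((1+0.0038)/(1+r))^16] / (r − 0.0038) = €235,112.92.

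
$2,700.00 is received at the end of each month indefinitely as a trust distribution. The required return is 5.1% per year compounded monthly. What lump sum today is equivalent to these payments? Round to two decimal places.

Periodic rate r = 0.051/12 per month.
Level perpetuity: PV = PMT / r = 2,700 / (0.051/12) = $635,294.12.

$635,294.12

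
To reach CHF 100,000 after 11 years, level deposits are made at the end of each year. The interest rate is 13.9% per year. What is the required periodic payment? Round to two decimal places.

CHF 4,363.34

Level ordinary annuity; solve FV = PMT × [((1+r)^n − 1)/r] for PMT.
Periodic rate r = 0.139 per year.
With n = 11: PMT = 100,000 / ([((1+r)^n − 1)/r]) = CHF 4,363.34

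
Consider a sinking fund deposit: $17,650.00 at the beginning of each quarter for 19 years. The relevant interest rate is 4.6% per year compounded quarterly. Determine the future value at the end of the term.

$2,149,428.98

This is an annuity due: 76 deposits of $17,650.00 at the beginning of each quarter.
Periodic rate r = 0.046/4 per quarter; n is counted in quarters.
FV = PMT × [((1+r)^n − 1)/r] × (1+r) = 17,650 × [(1+r)^76 − 1] / r × (1+r) = $2,149,428.98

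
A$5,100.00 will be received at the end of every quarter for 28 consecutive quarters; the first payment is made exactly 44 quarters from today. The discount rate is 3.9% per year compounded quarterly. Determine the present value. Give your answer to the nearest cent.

Ordinary annuity of 28 payments, first payment at period 44.
Periodic rate r = 0.039/4 per quarter; n is counted in quarters.
The ordinary-annuity PV formula values the stream one period before the first payment (period 43); discount that back 43 periods:
PV₀ = 5,100 × [1 − (1+r)^−28] / r × (1+r)^−43 = A$81,990.63

A$81,990.63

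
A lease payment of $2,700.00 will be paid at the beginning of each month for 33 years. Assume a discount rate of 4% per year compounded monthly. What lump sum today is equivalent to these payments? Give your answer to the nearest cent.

$595,122.05

This is an annuity due: 396 payments of $2,700.00 at the beginning of each month.
Periodic rate r = 0.04/12 per month; n is counted in months.
PV = PMT × [(1 − (1+r)^−n)/r] × (1+r) = 2,700 × [1 − (1+r)^−396] / r × (1+r) = $595,122.05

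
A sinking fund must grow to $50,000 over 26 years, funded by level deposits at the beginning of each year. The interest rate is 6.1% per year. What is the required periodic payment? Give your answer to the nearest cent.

$784.93

Level annuity due; solve FV = PMT × [((1+r)^n − 1)/r] × (1+r) for PMT.
Periodic rate r = 0.061 per year.
With n = 26: PMT = 50,000 / ([((1+r)^n − 1)/r] × (1+r)) = $784.93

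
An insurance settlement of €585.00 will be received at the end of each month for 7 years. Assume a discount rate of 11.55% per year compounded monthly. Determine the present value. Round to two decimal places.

This is an ordinary annuity: 84 payments of €585.00 at the end of each month.
Periodic rate r = 0.1155/12 per month; n is counted in months.
PV = PMT × [(1 − (1+r)^−n)/r] = 585 × [1 − (1+r)^−84] / r = €33,595.61

€33,595.61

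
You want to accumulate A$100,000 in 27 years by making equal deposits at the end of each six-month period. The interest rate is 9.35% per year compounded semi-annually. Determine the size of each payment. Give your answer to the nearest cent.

A$433.26

Level ordinary annuity; solve FV = PMT × [((1+r)^n − 1)/r] for PMT.
Periodic rate r = 0.0935/2 per half-year; n is counted in half-years.
With n = 54: PMT = 100,000 / ([((1+r)^n − 1)/r]) = A$433.26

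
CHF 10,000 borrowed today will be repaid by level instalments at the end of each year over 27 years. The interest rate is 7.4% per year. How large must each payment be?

Level ordinary annuity; solve PV = PMT × [(1 − (1+r)^−n)/r] for PMT.
Periodic rate r = 0.074 per year.
With n = 27: PMT = 10,000 / ([(1 − (1+r)^−n)/r]) = CHF 866.01

CHF 866.01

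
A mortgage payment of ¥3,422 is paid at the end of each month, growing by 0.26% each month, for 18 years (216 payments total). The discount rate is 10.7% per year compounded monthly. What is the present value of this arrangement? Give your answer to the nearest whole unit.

¥402,223

Periodic rate r = 0.107/12 per month; n is counted in months.
Growing ordinary annuity: PV = PMT₁ × [1 − ((1+g)/(1+r))^n] / (r − g) = 3,422 × [1 − ((1+0.0026)/(1+r))^216] / (r − 0.0026) = ¥402,223.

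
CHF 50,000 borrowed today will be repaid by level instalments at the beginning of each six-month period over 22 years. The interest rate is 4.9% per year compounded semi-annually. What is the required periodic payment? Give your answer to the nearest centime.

CHF 1,824.74

Level annuity due; solve PV = PMT × [(1 − (1+r)^−n)/r] × (1+r) for PMT.
Periodic rate r = 0.049/2 per half-year; n is counted in half-years.
With n = 44: PMT = 50,000 / ([(1 − (1+r)^−n)/r] × (1+r)) = CHF 1,824.74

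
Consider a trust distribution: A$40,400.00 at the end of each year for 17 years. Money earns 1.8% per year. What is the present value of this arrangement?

A$587,161.60

This is an ordinary annuity: 17 payments of A$40,400.00 at the end of each year.
Periodic rate r = 0.018 per year.
PV = PMT × [(1 − (1+r)^−n)/r] = 40,400 × [1 − (1+r)^−17] / r = A$587,161.60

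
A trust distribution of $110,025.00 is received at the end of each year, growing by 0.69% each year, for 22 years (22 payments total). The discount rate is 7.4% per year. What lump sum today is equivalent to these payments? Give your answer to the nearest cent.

$1,243,097.25

Periodic rate r = 0.074 per year.
Growing ordinary annuity: PV = PMT₁ × [1 − ((1+g)/(1+r))^n] / (r − g) = 110,025 × [1 − ((1+0.0069)/(1+r))^22] / (r − 0.0069) = $1,243,097.25.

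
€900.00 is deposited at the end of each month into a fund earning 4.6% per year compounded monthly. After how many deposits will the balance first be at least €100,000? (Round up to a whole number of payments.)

93 payments

Periodic rate r = 0.046/12 per month; n is counted in months.
Ordinary annuity FV: 100,000 = 900 × [((1+r)^n − 1)/r].
(1+r)^n = 1 + 100,000 × r / 900, so n = ln(1 + 100,000·r/900) / ln(1+r) = 92.74.
Round up to a whole number of payments: n = 93.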